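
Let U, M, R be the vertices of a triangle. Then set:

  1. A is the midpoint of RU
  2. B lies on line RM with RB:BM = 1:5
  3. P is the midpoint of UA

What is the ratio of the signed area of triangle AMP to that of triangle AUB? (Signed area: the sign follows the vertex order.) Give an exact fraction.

[AMP]:[AUB] = -3

Work in coordinates with U = (0, 0), M = (1, 0), R = (0, 1).
1. A is the midpoint of RU ⇒ A = (0, 1/2)
2. B lies on line RM with RB:BM = 1:5 ⇒ B = (1/6, 5/6)
3. P is the midpoint of UA ⇒ P = (0, 1/4)
2·[AMP] = -1/4, 2·[AUB] = 1/12
[AMP]:[AUB] = -1/4:1/12 = -3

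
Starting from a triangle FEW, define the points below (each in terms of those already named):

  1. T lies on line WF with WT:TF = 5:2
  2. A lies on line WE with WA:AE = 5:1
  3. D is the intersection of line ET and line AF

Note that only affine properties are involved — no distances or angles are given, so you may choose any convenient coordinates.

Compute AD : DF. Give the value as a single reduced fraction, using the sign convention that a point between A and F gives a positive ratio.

AD:DF = 5/12

Work in coordinates with F = (0, 0), E = (1, 0), W = (0, 1).
1. T lies on line WF with WT:TF = 5:2 ⇒ T = (0, 2/7)
2. A lies on line WE with WA:AE = 5:1 ⇒ A = (5/6, 1/6)
3. D is the intersection of line ET and line AF ⇒ D = (10/17, 2/17)
D = A + t·(F−A) with t = 5/17, so AD:DF = t:(1−t) = 5/17:12/17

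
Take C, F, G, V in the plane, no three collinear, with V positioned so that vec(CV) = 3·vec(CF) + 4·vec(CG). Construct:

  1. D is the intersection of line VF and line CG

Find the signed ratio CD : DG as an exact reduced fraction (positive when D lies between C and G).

Set C = (0, 0), F = (1, 0), G = (0, 1), V = (3, 4); any affine frame gives the same invariant.
1. D is the intersection of line VF and line CG ⇒ D = (0, -2)
D = C + t·(G−C) with t = -2, so CD:DG = t:(1−t) = -2:3

CD:DG = -2/3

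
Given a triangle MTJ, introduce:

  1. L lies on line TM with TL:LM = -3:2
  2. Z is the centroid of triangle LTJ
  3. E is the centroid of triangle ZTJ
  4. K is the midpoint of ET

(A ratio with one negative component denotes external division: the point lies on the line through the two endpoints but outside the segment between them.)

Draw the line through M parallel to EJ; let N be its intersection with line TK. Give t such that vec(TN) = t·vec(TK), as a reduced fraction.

t = 10/3

Choose coordinates M = (0, 0), T = (1, 0), J = (0, 1).
1. L lies on line TM with TL:LM = -3:2 ⇒ L = (-2, 0)
2. Z is the centroid of triangle LTJ ⇒ Z = (-1/3, 1/3)
3. E is the centroid of triangle ZTJ ⇒ E = (2/9, 4/9)
4. K is the midpoint of ET ⇒ K = (11/18, 2/9)
through M parallel to EJ: direction (-2/9, 5/9); meets TK at N = (-8/27, 20/27)
N = T + t·(K−T) with t = 10/3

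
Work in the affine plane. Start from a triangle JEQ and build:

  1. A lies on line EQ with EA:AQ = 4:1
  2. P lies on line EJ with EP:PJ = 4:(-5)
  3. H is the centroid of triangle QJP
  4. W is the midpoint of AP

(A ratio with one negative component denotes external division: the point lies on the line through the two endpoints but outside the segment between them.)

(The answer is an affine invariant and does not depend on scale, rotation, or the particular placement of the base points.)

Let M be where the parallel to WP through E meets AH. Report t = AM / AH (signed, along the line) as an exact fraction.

t = 3

Set J = (0, 0), E = (1, 0), Q = (0, 1); any affine frame gives the same invariant.
1. A lies on line EQ with EA:AQ = 4:1 ⇒ A = (1/5, 4/5)
2. P lies on line EJ with EP:PJ = 4:(-5) ⇒ P = (5, 0)
3. H is the centroid of triangle QJP ⇒ H = (5/3, 1/3)
4. W is the midpoint of AP ⇒ W = (13/5, 2/5)
through E parallel to WP: direction (12/5, -2/5); meets AH at M = (23/5, -3/5)
M = A + t·(H−A) with t = 3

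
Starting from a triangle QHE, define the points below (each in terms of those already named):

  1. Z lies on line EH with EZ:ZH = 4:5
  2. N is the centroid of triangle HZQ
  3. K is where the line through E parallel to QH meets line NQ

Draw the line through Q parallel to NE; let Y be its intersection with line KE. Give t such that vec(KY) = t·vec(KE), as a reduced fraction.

t = 27/22

Work in coordinates with Q = (0, 0), H = (1, 0), E = (0, 1).
1. Z lies on line EH with EZ:ZH = 4:5 ⇒ Z = (4/9, 5/9)
2. N is the centroid of triangle HZQ ⇒ N = (13/27, 5/27)
3. K is where the line through E parallel to QH meets line NQ ⇒ K = (13/5, 1)
through Q parallel to NE: direction (-13/27, 22/27); meets KE at Y = (-13/22, 1)
Y = K + t·(E−K) with t = 27/22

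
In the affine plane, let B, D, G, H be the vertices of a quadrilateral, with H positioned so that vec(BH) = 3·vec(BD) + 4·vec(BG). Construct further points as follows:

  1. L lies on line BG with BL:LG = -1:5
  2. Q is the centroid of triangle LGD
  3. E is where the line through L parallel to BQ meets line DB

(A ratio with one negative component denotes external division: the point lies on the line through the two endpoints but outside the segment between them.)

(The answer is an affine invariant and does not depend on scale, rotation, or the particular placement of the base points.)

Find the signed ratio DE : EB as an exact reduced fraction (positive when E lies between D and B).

DE:EB = 2

Set B = (0, 0), D = (1, 0), G = (0, 1), H = (3, 4); any affine frame gives the same invariant.
1. L lies on line BG with BL:LG = -1:5 ⇒ L = (0, -1/4)
2. Q is the centroid of triangle LGD ⇒ Q = (1/3, 1/4)
3. E is where the line through L parallel to BQ meets line DB ⇒ E = (1/3, 0)
E = D + t·(B−D) with t = 2/3, so DE:EB = t:(1−t) = 2/3:1/3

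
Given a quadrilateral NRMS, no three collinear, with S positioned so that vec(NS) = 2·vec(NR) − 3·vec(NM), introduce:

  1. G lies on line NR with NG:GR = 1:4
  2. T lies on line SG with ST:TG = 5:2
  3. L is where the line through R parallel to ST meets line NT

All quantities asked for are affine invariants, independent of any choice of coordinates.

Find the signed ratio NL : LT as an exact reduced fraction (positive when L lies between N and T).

NL:LT = -5/4

Work in coordinates with N = (0, 0), R = (1, 0), M = (0, 1), S = (2, -3).
1. G lies on line NR with NG:GR = 1:4 ⇒ G = (1/5, 0)
2. T lies on line SG with ST:TG = 5:2 ⇒ T = (5/7, -6/7)
3. L is where the line through R parallel to ST meets line NT ⇒ L = (25/7, -30/7)
L = N + t·(T−N) with t = 5, so NL:LT = t:(1−t) = 5:-4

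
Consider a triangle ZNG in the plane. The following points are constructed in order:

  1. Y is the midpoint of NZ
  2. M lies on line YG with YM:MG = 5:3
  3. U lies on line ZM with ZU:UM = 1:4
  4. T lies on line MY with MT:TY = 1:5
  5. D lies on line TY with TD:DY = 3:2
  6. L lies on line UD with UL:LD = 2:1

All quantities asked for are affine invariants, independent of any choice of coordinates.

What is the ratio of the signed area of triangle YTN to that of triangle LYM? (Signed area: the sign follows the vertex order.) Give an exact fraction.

Work in coordinates with Z = (0, 0), N = (1, 0), G = (0, 1).
1. Y is the midpoint of NZ ⇒ Y = (1/2, 0)
2. M lies on line YG with YM:MG = 5:3 ⇒ M = (3/16, 5/8)
3. U lies on line ZM with ZU:UM = 1:4 ⇒ U = (3/80, 1/8)
4. T lies on line MY with MT:TY = 1:5 ⇒ T = (23/96, 25/48)
5. D lies on line TY with TD:DY = 3:2 ⇒ D = (19/48, 5/24)
6. L lies on line UD with UL:LD = 2:1 ⇒ L = (199/720, 13/72)
2·[YTN] = -25/96, 2·[LYM] = 1/12
[YTN]:[LYM] = -25/96:1/12 = -25/8

[YTN]:[LYM] = -25/8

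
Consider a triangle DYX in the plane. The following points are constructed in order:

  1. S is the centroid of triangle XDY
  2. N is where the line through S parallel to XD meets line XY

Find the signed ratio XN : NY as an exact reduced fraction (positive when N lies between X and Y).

Choose coordinates D = (0, 0), Y = (1, 0), X = (0, 1).
1. S is the centroid of triangle XDY ⇒ S = (1/3, 1/3)
2. N is where the line through S parallel to XD meets line XY ⇒ N = (1/3, 2/3)
N = X + t·(Y−X) with t = 1/3, so XN:NY = t:(1−t) = 1/3:2/3

XN:NY = 1/2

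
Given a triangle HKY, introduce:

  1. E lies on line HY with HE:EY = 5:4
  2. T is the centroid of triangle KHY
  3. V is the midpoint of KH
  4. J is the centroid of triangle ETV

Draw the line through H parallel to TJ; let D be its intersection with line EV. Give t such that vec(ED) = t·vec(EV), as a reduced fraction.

t = 5/8

Work in coordinates with H = (0, 0), K = (1, 0), Y = (0, 1).
1. E lies on line HY with HE:EY = 5:4 ⇒ E = (0, 5/9)
2. T is the centroid of triangle KHY ⇒ T = (1/3, 1/3)
3. V is the midpoint of KH ⇒ V = (1/2, 0)
4. J is the centroid of triangle ETV ⇒ J = (5/18, 8/27)
through H parallel to TJ: direction (-1/18, -1/27); meets EV at D = (5/16, 5/24)
D = E + t·(V−E) with t = 5/8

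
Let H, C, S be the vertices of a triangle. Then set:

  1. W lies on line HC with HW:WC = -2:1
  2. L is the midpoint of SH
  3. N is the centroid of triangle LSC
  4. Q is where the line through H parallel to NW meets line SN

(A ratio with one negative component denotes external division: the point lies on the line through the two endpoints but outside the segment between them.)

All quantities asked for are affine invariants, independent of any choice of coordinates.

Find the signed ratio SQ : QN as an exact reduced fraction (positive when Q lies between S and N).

Work in coordinates with H = (0, 0), C = (1, 0), S = (0, 1).
1. W lies on line HC with HW:WC = -2:1 ⇒ W = (2, 0)
2. L is the midpoint of SH ⇒ L = (0, 1/2)
3. N is the centroid of triangle LSC ⇒ N = (1/3, 1/2)
4. Q is where the line through H parallel to NW meets line SN ⇒ Q = (5/6, -1/4)
Q = S + t·(N−S) with t = 5/2, so SQ:QN = t:(1−t) = 5/2:-3/2

SQ:QN = -5/3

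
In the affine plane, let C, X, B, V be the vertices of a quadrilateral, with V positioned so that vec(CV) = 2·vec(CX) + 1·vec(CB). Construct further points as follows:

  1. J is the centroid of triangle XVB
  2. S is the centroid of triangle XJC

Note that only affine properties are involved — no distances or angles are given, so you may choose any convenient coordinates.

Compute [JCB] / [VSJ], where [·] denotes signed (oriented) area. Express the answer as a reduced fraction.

Choose coordinates C = (0, 0), X = (1, 0), B = (0, 1), V = (2, 1).
1. J is the centroid of triangle XVB ⇒ J = (1, 2/3)
2. S is the centroid of triangle XJC ⇒ S = (2/3, 2/9)
2·[JCB] = -1, 2·[VSJ] = -1/3
[JCB]:[VSJ] = -1:-1/3 = 3

[JCB]:[VSJ] = 3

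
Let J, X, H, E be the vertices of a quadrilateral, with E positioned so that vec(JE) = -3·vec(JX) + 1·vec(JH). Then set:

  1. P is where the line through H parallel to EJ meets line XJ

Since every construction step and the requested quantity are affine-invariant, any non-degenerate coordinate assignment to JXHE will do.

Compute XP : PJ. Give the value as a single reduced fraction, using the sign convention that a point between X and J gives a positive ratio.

XP:PJ = -2/3

Work in coordinates with J = (0, 0), X = (1, 0), H = (0, 1), E = (-3, 1).
1. P is where the line through H parallel to EJ meets line XJ ⇒ P = (3, 0)
P = X + t·(J−X) with t = -2, so XP:PJ = t:(1−t) = -2:3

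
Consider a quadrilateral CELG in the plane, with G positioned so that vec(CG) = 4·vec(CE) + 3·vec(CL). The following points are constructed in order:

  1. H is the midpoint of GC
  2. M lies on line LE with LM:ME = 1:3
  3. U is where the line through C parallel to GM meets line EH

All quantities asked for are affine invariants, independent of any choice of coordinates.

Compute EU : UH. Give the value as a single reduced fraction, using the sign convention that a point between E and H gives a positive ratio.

Choose coordinates C = (0, 0), E = (1, 0), L = (0, 1), G = (4, 3).
1. H is the midpoint of GC ⇒ H = (2, 3/2)
2. M lies on line LE with LM:ME = 1:3 ⇒ M = (1/4, 3/4)
3. U is where the line through C parallel to GM meets line EH ⇒ U = (5/3, 1)
U = E + t·(H−E) with t = 2/3, so EU:UH = t:(1−t) = 2/3:1/3

EU:UH = 2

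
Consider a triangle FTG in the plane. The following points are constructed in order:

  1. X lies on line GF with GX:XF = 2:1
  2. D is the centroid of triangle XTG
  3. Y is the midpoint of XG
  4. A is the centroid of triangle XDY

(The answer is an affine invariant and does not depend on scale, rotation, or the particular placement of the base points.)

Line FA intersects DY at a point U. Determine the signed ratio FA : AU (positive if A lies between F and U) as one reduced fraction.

FA:AU = 5

Set F = (0, 0), T = (1, 0), G = (0, 1); any affine frame gives the same invariant.
1. X lies on line GF with GX:XF = 2:1 ⇒ X = (0, 1/3)
2. D is the centroid of triangle XTG ⇒ D = (1/3, 4/9)
3. Y is the midpoint of XG ⇒ Y = (0, 2/3)
4. A is the centroid of triangle XDY ⇒ A = (1/9, 13/27)
line FA meets DY at U = (2/15, 26/45)
A = F + t·(U−F) with t = 5/6, so FA:AU = 5/6:1/6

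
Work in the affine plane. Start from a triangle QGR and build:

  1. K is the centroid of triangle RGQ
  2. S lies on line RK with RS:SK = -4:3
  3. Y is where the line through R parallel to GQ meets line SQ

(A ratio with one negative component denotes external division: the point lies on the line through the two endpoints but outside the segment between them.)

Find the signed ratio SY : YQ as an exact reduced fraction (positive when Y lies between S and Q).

SY:YQ = -8/3

Assign Q = (0, 0), G = (1, 0), R = (0, 1) — the answer is frame-independent, so this choice is without loss of generality.
1. K is the centroid of triangle RGQ ⇒ K = (1/3, 1/3)
2. S lies on line RK with RS:SK = -4:3 ⇒ S = (4/3, -5/3)
3. Y is where the line through R parallel to GQ meets line SQ ⇒ Y = (-4/5, 1)
Y = S + t·(Q−S) with t = 8/5, so SY:YQ = t:(1−t) = 8/5:-3/5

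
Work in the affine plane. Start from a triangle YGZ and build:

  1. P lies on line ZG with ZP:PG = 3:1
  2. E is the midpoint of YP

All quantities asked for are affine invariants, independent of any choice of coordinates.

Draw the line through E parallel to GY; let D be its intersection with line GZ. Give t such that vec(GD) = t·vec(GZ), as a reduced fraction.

Assign Y = (0, 0), G = (1, 0), Z = (0, 1) — the answer is frame-independent, so this choice is without loss of generality.
1. P lies on line ZG with ZP:PG = 3:1 ⇒ P = (3/4, 1/4)
2. E is the midpoint of YP ⇒ E = (3/8, 1/8)
through E parallel to GY: direction (-1, 0); meets GZ at D = (7/8, 1/8)
D = G + t·(Z−G) with t = 1/8

t = 1/8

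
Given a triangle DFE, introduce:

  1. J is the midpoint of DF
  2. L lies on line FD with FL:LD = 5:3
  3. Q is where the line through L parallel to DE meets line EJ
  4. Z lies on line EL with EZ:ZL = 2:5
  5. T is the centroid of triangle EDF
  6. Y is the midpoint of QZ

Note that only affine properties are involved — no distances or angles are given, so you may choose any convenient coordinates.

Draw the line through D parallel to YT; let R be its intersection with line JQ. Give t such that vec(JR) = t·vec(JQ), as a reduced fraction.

t = -50/3

Set D = (0, 0), F = (1, 0), E = (0, 1); any affine frame gives the same invariant.
1. J is the midpoint of DF ⇒ J = (1/2, 0)
2. L lies on line FD with FL:LD = 5:3 ⇒ L = (3/8, 0)
3. Q is where the line through L parallel to DE meets line EJ ⇒ Q = (3/8, 1/4)
4. Z lies on line EL with EZ:ZL = 2:5 ⇒ Z = (3/28, 5/7)
5. T is the centroid of triangle EDF ⇒ T = (1/3, 1/3)
6. Y is the midpoint of QZ ⇒ Y = (27/112, 27/56)
through D parallel to YT: direction (31/336, -25/168); meets JQ at R = (31/12, -25/6)
R = J + t·(Q−J) with t = -50/3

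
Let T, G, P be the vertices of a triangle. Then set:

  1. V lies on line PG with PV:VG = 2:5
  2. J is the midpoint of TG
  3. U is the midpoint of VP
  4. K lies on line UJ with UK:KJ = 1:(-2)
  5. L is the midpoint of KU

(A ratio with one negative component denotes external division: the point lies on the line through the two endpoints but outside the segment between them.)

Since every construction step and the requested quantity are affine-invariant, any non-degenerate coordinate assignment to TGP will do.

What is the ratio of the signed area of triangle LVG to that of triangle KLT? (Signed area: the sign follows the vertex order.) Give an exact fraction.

[LVG]:[KLT] = -5/6

Work in coordinates with T = (0, 0), G = (1, 0), P = (0, 1).
1. V lies on line PG with PV:VG = 2:5 ⇒ V = (2/7, 5/7)
2. J is the midpoint of TG ⇒ J = (1/2, 0)
3. U is the midpoint of VP ⇒ U = (1/7, 6/7)
4. K lies on line UJ with UK:KJ = 1:(-2) ⇒ K = (-3/14, 12/7)
5. L is the midpoint of KU ⇒ L = (-1/28, 9/7)
2·[LVG] = 5/28, 2·[KLT] = -3/14
[LVG]:[KLT] = 5/28:-3/14 = -5/6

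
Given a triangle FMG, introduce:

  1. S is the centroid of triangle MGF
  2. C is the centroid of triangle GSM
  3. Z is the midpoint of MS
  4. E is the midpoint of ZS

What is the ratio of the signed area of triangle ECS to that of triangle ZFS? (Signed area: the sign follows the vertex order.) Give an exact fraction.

Set F = (0, 0), M = (1, 0), G = (0, 1); any affine frame gives the same invariant.
1. S is the centroid of triangle MGF ⇒ S = (1/3, 1/3)
2. C is the centroid of triangle GSM ⇒ C = (4/9, 4/9)
3. Z is the midpoint of MS ⇒ Z = (2/3, 1/6)
4. E is the midpoint of ZS ⇒ E = (1/2, 1/4)
2·[ECS] = 1/36, 2·[ZFS] = -1/6
[ECS]:[ZFS] = 1/36:-1/6 = -1/6

[ECS]:[ZFS] = -1/6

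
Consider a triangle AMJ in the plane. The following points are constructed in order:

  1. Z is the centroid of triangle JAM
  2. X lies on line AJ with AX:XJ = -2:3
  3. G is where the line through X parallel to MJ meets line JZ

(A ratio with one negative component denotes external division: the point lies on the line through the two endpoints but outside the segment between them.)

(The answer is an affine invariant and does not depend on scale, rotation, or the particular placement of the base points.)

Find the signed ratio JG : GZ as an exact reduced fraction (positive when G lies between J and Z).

JG:GZ = -9/8

Work in coordinates with A = (0, 0), M = (1, 0), J = (0, 1).
1. Z is the centroid of triangle JAM ⇒ Z = (1/3, 1/3)
2. X lies on line AJ with AX:XJ = -2:3 ⇒ X = (0, -2)
3. G is where the line through X parallel to MJ meets line JZ ⇒ G = (3, -5)
G = J + t·(Z−J) with t = 9, so JG:GZ = t:(1−t) = 9:-8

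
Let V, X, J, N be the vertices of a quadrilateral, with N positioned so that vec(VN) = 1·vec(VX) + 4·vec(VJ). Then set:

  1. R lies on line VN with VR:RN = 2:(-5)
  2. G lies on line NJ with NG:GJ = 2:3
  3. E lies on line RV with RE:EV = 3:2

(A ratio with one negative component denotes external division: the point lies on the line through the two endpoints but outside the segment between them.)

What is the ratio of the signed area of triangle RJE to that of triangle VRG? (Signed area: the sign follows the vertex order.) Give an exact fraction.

[RJE]:[VRG] = 3/2

Set V = (0, 0), X = (1, 0), J = (0, 1), N = (1, 4); any affine frame gives the same invariant.
1. R lies on line VN with VR:RN = 2:(-5) ⇒ R = (-2/3, -8/3)
2. G lies on line NJ with NG:GJ = 2:3 ⇒ G = (3/5, 14/5)
3. E lies on line RV with RE:EV = 3:2 ⇒ E = (-4/15, -16/15)
2·[RJE] = -2/5, 2·[VRG] = -4/15
[RJE]:[VRG] = -2/5:-4/15 = 3/2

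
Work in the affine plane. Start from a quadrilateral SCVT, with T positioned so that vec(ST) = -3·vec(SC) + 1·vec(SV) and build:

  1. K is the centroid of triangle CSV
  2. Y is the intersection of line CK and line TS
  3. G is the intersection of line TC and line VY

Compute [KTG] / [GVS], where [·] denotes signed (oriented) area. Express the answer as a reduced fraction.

Choose coordinates S = (0, 0), C = (1, 0), V = (0, 1), T = (-3, 1).
1. K is the centroid of triangle CSV ⇒ K = (1/3, 1/3)
2. Y is the intersection of line CK and line TS ⇒ Y = (3, -1)
3. G is the intersection of line TC and line VY ⇒ G = (9/5, -1/5)
2·[KTG] = 4/5, 2·[GVS] = 9/5
[KTG]:[GVS] = 4/5:9/5 = 4/9

[KTG]:[GVS] = 4/9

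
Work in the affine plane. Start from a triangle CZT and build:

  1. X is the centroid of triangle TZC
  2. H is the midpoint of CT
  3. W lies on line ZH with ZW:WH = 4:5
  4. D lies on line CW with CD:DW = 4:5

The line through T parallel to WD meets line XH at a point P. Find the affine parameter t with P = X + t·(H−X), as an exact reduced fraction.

t = 8/3

Work in coordinates with C = (0, 0), Z = (1, 0), T = (0, 1).
1. X is the centroid of triangle TZC ⇒ X = (1/3, 1/3)
2. H is the midpoint of CT ⇒ H = (0, 1/2)
3. W lies on line ZH with ZW:WH = 4:5 ⇒ W = (5/9, 2/9)
4. D lies on line CW with CD:DW = 4:5 ⇒ D = (20/81, 8/81)
through T parallel to WD: direction (-25/81, -10/81); meets XH at P = (-5/9, 7/9)
P = X + t·(H−X) with t = 8/3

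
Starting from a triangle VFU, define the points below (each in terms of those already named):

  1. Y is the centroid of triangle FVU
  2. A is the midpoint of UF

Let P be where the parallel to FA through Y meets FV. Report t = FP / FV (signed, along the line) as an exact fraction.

t = 1/3

Work in coordinates with V = (0, 0), F = (1, 0), U = (0, 1).
1. Y is the centroid of triangle FVU ⇒ Y = (1/3, 1/3)
2. A is the midpoint of UF ⇒ A = (1/2, 1/2)
through Y parallel to FA: direction (-1/2, 1/2); meets FV at P = (2/3, 0)
P = F + t·(V−F) with t = 1/3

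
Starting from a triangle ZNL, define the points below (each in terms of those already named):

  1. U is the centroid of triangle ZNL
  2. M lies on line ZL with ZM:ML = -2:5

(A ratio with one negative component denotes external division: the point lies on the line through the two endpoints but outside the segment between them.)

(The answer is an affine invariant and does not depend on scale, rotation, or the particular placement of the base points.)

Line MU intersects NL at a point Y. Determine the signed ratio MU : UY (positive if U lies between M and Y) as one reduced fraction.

MU:UY = 4

Set Z = (0, 0), N = (1, 0), L = (0, 1); any affine frame gives the same invariant.
1. U is the centroid of triangle ZNL ⇒ U = (1/3, 1/3)
2. M lies on line ZL with ZM:ML = -2:5 ⇒ M = (0, -2/3)
line MU meets NL at Y = (5/12, 7/12)
U = M + t·(Y−M) with t = 4/5, so MU:UY = 4/5:1/5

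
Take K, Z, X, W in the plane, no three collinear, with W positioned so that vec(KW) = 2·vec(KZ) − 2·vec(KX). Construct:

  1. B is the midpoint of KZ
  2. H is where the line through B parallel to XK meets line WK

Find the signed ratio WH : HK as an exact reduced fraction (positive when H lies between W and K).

WH:HK = 3

Work in coordinates with K = (0, 0), Z = (1, 0), X = (0, 1), W = (2, -2).
1. B is the midpoint of KZ ⇒ B = (1/2, 0)
2. H is where the line through B parallel to XK meets line WK ⇒ H = (1/2, -1/2)
H = W + t·(K−W) with t = 3/4, so WH:HK = t:(1−t) = 3/4:1/4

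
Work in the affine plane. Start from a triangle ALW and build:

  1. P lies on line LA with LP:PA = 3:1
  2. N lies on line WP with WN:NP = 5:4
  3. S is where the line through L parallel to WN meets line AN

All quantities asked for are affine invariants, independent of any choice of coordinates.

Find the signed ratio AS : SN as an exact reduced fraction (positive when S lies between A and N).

AS:SN = -4/3

Assign A = (0, 0), L = (1, 0), W = (0, 1) — the answer is frame-independent, so this choice is without loss of generality.
1. P lies on line LA with LP:PA = 3:1 ⇒ P = (1/4, 0)
2. N lies on line WP with WN:NP = 5:4 ⇒ N = (5/36, 4/9)
3. S is where the line through L parallel to WN meets line AN ⇒ S = (5/9, 16/9)
S = A + t·(N−A) with t = 4, so AS:SN = t:(1−t) = 4:-3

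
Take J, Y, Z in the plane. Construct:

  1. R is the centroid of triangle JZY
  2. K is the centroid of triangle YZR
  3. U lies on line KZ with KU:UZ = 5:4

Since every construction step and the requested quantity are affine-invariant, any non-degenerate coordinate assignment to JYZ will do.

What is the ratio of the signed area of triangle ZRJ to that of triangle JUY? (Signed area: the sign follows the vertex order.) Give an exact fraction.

[ZRJ]:[JUY] = 27/61

Choose coordinates J = (0, 0), Y = (1, 0), Z = (0, 1).
1. R is the centroid of triangle JZY ⇒ R = (1/3, 1/3)
2. K is the centroid of triangle YZR ⇒ K = (4/9, 4/9)
3. U lies on line KZ with KU:UZ = 5:4 ⇒ U = (16/81, 61/81)
2·[ZRJ] = -1/3, 2·[JUY] = -61/81
[ZRJ]:[JUY] = -1/3:-61/81 = 27/61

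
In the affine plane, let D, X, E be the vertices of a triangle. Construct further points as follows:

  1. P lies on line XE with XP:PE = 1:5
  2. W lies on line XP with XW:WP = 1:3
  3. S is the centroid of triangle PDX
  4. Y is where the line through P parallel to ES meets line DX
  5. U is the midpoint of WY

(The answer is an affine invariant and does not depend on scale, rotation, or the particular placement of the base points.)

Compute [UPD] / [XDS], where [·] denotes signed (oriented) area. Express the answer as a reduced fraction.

Work in coordinates with D = (0, 0), X = (1, 0), E = (0, 1).
1. P lies on line XE with XP:PE = 1:5 ⇒ P = (5/6, 1/6)
2. W lies on line XP with XW:WP = 1:3 ⇒ W = (23/24, 1/24)
3. S is the centroid of triangle PDX ⇒ S = (11/18, 1/18)
4. Y is where the line through P parallel to ES meets line DX ⇒ Y = (16/17, 0)
5. U is the midpoint of WY ⇒ U = (775/816, 1/48)
2·[UPD] = 115/816, 2·[XDS] = -1/18
[UPD]:[XDS] = 115/816:-1/18 = -345/136

[UPD]:[XDS] = -345/136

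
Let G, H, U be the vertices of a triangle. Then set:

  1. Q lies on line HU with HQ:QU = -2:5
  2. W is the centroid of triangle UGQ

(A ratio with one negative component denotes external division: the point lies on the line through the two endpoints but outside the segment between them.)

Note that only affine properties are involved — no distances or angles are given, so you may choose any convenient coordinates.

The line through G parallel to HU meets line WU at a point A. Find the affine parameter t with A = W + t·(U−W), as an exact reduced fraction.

t = -2

Work in coordinates with G = (0, 0), H = (1, 0), U = (0, 1).
1. Q lies on line HU with HQ:QU = -2:5 ⇒ Q = (5/3, -2/3)
2. W is the centroid of triangle UGQ ⇒ W = (5/9, 1/9)
through G parallel to HU: direction (-1, 1); meets WU at A = (5/3, -5/3)
A = W + t·(U−W) with t = -2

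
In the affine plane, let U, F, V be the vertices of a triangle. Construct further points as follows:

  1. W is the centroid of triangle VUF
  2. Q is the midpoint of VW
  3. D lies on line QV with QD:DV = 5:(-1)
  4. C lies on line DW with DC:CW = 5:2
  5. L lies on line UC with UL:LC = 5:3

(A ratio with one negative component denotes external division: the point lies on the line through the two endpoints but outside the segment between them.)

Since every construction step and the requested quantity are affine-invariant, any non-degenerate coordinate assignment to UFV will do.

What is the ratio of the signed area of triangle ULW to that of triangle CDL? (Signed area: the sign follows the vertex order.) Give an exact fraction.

Choose coordinates U = (0, 0), F = (1, 0), V = (0, 1).
1. W is the centroid of triangle VUF ⇒ W = (1/3, 1/3)
2. Q is the midpoint of VW ⇒ Q = (1/6, 2/3)
3. D lies on line QV with QD:DV = 5:(-1) ⇒ D = (-1/24, 13/12)
4. C lies on line DW with DC:CW = 5:2 ⇒ C = (19/84, 23/42)
5. L lies on line UC with UL:LC = 5:3 ⇒ L = (95/672, 115/336)
2·[ULW] = -15/224, 2·[CDL] = 45/448
[ULW]:[CDL] = -15/224:45/448 = -2/3

[ULW]:[CDL] = -2/3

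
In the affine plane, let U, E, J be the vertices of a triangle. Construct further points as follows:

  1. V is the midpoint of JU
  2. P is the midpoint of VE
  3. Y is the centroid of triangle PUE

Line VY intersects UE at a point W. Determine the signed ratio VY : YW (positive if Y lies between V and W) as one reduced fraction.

Choose coordinates U = (0, 0), E = (1, 0), J = (0, 1).
1. V is the midpoint of JU ⇒ V = (0, 1/2)
2. P is the midpoint of VE ⇒ P = (1/2, 1/4)
3. Y is the centroid of triangle PUE ⇒ Y = (1/2, 1/12)
line VY meets UE at W = (3/5, 0)
Y = V + t·(W−V) with t = 5/6, so VY:YW = 5/6:1/6

VY:YW = 5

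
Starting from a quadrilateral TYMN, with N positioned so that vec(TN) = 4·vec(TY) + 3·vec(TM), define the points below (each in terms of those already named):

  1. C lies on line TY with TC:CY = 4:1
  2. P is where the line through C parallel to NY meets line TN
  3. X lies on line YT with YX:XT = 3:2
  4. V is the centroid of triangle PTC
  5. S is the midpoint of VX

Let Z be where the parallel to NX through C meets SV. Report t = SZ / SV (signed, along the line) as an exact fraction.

Choose coordinates T = (0, 0), Y = (1, 0), M = (0, 1), N = (4, 3).
1. C lies on line TY with TC:CY = 4:1 ⇒ C = (4/5, 0)
2. P is where the line through C parallel to NY meets line TN ⇒ P = (16/5, 12/5)
3. X lies on line YT with YX:XT = 3:2 ⇒ X = (2/5, 0)
4. V is the centroid of triangle PTC ⇒ V = (4/3, 4/5)
5. S is the midpoint of VX ⇒ S = (13/15, 2/5)
through C parallel to NX: direction (-18/5, -3); meets SV at Z = (-68/5, -12)
Z = S + t·(V−S) with t = -31

t = -31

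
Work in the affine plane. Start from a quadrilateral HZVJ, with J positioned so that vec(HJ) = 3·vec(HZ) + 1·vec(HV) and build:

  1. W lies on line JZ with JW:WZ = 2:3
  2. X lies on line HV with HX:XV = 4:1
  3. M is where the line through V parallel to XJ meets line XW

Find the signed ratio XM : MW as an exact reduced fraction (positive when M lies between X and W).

XM:MW = -15/41

Choose coordinates H = (0, 0), Z = (1, 0), V = (0, 1), J = (3, 1).
1. W lies on line JZ with JW:WZ = 2:3 ⇒ W = (11/5, 3/5)
2. X lies on line HV with HX:XV = 4:1 ⇒ X = (0, 4/5)
3. M is where the line through V parallel to XJ meets line XW ⇒ M = (-33/26, 119/130)
M = X + t·(W−X) with t = -15/26, so XM:MW = t:(1−t) = -15/26:41/26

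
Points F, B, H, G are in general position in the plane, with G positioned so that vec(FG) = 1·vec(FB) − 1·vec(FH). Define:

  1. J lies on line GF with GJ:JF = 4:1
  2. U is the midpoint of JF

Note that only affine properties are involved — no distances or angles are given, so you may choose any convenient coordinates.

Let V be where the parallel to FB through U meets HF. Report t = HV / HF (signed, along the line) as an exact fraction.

t = 11/10

Assign F = (0, 0), B = (1, 0), H = (0, 1), G = (1, -1) — the answer is frame-independent, so this choice is without loss of generality.
1. J lies on line GF with GJ:JF = 4:1 ⇒ J = (1/5, -1/5)
2. U is the midpoint of JF ⇒ U = (1/10, -1/10)
through U parallel to FB: direction (1, 0); meets HF at V = (0, -1/10)
V = H + t·(F−H) with t = 11/10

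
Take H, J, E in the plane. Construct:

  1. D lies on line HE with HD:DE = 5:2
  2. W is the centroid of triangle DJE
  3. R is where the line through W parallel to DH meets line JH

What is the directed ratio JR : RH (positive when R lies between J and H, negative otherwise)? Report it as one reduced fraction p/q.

Set H = (0, 0), J = (1, 0), E = (0, 1); any affine frame gives the same invariant.
1. D lies on line HE with HD:DE = 5:2 ⇒ D = (0, 5/7)
2. W is the centroid of triangle DJE ⇒ W = (1/3, 4/7)
3. R is where the line through W parallel to DH meets line JH ⇒ R = (1/3, 0)
R = J + t·(H−J) with t = 2/3, so JR:RH = t:(1−t) = 2/3:1/3

JR:RH = 2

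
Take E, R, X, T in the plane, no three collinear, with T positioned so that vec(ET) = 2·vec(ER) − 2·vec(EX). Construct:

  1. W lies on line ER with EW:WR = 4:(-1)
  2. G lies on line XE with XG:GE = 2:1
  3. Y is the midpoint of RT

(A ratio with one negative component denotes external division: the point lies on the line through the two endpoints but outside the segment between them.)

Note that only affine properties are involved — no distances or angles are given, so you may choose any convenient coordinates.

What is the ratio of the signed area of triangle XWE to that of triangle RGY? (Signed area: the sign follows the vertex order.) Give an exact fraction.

Work in coordinates with E = (0, 0), R = (1, 0), X = (0, 1), T = (2, -2).
1. W lies on line ER with EW:WR = 4:(-1) ⇒ W = (4/3, 0)
2. G lies on line XE with XG:GE = 2:1 ⇒ G = (0, 1/3)
3. Y is the midpoint of RT ⇒ Y = (3/2, -1)
2·[XWE] = -4/3, 2·[RGY] = 5/6
[XWE]:[RGY] = -4/3:5/6 = -8/5

[XWE]:[RGY] = -8/5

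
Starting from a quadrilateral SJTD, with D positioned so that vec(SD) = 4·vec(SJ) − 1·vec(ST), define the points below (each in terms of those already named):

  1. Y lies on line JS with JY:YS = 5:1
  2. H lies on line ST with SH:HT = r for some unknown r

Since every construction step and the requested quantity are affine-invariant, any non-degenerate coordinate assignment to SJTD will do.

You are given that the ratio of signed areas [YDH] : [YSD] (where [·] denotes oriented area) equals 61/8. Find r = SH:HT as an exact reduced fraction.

Assign S = (0, 0), J = (1, 0), T = (0, 1), D = (4, -1) — the answer is frame-independent, so this choice is without loss of generality.
1. Y lies on line JS with JY:YS = 5:1 ⇒ Y = (1/6, 0)
2. With SH:HT = r, write λ = r/(r+1) so H = S + λ·(T−S); H is affine-linear in λ
Every point depending on H is an affine combination of H and λ-independent points, so each such coordinate is linear in λ; the λ² term in each signed area is a multiple of (T−S)×(T−S) = 0, so 2·[YDH] and 2·[YSD] are each linear in λ. Evaluating at λ=0 and λ=1:
  2·[YDH] = 23/6·λ − 1/6,   2·[YSD] = 1/6
So [YDH]:[YSD] = (23/6·λ − 1/6) / (1/6). Setting this equal to 61/8:
  23/6·λ − 1/6 = 61/8·(1/6)  ⇒  λ = 3/8
Then r = λ/(1−λ) = (3/8)/(5/8) = 3/5. Check: with r = 3/5, H = (0, 3/8) and [YDH]:[YSD] = 61/8 as required.

r = 3/5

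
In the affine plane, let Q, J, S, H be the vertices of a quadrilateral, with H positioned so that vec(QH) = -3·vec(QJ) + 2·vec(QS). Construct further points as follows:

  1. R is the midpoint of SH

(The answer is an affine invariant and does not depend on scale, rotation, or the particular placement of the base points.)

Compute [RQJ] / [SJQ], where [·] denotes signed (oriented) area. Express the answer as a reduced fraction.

Work in coordinates with Q = (0, 0), J = (1, 0), S = (0, 1), H = (-3, 2).
1. R is the midpoint of SH ⇒ R = (-3/2, 3/2)
2·[RQJ] = 3/2, 2·[SJQ] = -1
[RQJ]:[SJQ] = 3/2:-1 = -3/2

[RQJ]:[SJQ] = -3/2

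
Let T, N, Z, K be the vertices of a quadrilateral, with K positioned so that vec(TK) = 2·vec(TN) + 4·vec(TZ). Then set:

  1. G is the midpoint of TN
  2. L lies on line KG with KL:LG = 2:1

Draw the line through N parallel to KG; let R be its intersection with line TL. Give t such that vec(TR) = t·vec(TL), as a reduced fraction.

Choose coordinates T = (0, 0), N = (1, 0), Z = (0, 1), K = (2, 4).
1. G is the midpoint of TN ⇒ G = (1/2, 0)
2. L lies on line KG with KL:LG = 2:1 ⇒ L = (1, 4/3)
through N parallel to KG: direction (-3/2, -4); meets TL at R = (2, 8/3)
R = T + t·(L−T) with t = 2

t = 2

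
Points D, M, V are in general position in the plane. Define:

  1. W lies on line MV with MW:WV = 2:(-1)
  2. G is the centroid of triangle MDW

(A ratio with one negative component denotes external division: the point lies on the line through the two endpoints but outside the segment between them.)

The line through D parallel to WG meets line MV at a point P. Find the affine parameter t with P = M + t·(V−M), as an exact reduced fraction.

Choose coordinates D = (0, 0), M = (1, 0), V = (0, 1).
1. W lies on line MV with MW:WV = 2:(-1) ⇒ W = (-1, 2)
2. G is the centroid of triangle MDW ⇒ G = (0, 2/3)
through D parallel to WG: direction (1, -4/3); meets MV at P = (-3, 4)
P = M + t·(V−M) with t = 4

t = 4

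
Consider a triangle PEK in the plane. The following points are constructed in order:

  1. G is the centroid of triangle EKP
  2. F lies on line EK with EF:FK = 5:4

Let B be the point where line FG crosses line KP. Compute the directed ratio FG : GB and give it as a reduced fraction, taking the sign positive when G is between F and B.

FG:GB = 1/3

Choose coordinates P = (0, 0), E = (1, 0), K = (0, 1).
1. G is the centroid of triangle EKP ⇒ G = (1/3, 1/3)
2. F lies on line EK with EF:FK = 5:4 ⇒ F = (4/9, 5/9)
line FG meets KP at B = (0, -1/3)
G = F + t·(B−F) with t = 1/4, so FG:GB = 1/4:3/4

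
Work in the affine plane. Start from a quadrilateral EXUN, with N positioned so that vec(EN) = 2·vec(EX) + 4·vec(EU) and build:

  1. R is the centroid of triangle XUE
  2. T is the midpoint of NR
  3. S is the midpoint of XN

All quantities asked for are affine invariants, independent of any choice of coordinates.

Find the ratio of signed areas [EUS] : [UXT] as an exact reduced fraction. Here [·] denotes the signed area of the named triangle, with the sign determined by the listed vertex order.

[EUS]:[UXT] = -9/14

Assign E = (0, 0), X = (1, 0), U = (0, 1), N = (2, 4) — the answer is frame-independent, so this choice is without loss of generality.
1. R is the centroid of triangle XUE ⇒ R = (1/3, 1/3)
2. T is the midpoint of NR ⇒ T = (7/6, 13/6)
3. S is the midpoint of XN ⇒ S = (3/2, 2)
2·[EUS] = -3/2, 2·[UXT] = 7/3
[EUS]:[UXT] = -3/2:7/3 = -9/14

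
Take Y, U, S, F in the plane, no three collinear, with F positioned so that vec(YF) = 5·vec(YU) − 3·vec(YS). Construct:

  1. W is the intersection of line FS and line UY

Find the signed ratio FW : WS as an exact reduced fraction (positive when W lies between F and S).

Choose coordinates Y = (0, 0), U = (1, 0), S = (0, 1), F = (5, -3).
1. W is the intersection of line FS and line UY ⇒ W = (5/4, 0)
W = F + t·(S−F) with t = 3/4, so FW:WS = t:(1−t) = 3/4:1/4

FW:WS = 3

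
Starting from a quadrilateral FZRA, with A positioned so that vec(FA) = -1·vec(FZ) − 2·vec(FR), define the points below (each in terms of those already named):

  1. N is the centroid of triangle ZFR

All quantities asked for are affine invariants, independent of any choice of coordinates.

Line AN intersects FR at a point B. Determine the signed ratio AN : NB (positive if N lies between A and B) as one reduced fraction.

Choose coordinates F = (0, 0), Z = (1, 0), R = (0, 1), A = (-1, -2).
1. N is the centroid of triangle ZFR ⇒ N = (1/3, 1/3)
line AN meets FR at B = (0, -1/4)
N = A + t·(B−A) with t = 4/3, so AN:NB = 4/3:-1/3

AN:NB = -4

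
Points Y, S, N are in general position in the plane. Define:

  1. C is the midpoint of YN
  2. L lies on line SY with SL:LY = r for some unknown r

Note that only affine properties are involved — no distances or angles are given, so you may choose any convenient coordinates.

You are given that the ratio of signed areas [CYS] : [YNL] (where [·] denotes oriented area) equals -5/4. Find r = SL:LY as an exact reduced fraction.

Choose coordinates Y = (0, 0), S = (1, 0), N = (0, 1).
1. C is the midpoint of YN ⇒ C = (0, 1/2)
2. With SL:LY = r, write λ = r/(r+1) so L = S + λ·(Y−S); L is affine-linear in λ
Every point depending on L is an affine combination of L and λ-independent points, so each such coordinate is linear in λ; the λ² term in each signed area is a multiple of (Y−S)×(Y−S) = 0, so 2·[CYS] and 2·[YNL] are each linear in λ. Evaluating at λ=0 and λ=1:
  2·[CYS] = 1/2,   2·[YNL] = λ − 1
So [CYS]:[YNL] = (1/2) / (λ − 1). Setting this equal to -5/4:
  1/2 = -5/4·(λ − 1)  ⇒  λ = 3/5
Then r = λ/(1−λ) = (3/5)/(2/5) = 3/2. Check: with r = 3/2, L = (2/5, 0) and [CYS]:[YNL] = -5/4 as required.

r = 3/2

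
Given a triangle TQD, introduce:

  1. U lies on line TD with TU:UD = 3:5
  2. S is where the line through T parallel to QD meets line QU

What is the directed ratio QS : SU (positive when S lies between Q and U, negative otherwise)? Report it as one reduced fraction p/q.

Set T = (0, 0), Q = (1, 0), D = (0, 1); any affine frame gives the same invariant.
1. U lies on line TD with TU:UD = 3:5 ⇒ U = (0, 3/8)
2. S is where the line through T parallel to QD meets line QU ⇒ S = (-3/5, 3/5)
S = Q + t·(U−Q) with t = 8/5, so QS:SU = t:(1−t) = 8/5:-3/5

QS:SU = -8/3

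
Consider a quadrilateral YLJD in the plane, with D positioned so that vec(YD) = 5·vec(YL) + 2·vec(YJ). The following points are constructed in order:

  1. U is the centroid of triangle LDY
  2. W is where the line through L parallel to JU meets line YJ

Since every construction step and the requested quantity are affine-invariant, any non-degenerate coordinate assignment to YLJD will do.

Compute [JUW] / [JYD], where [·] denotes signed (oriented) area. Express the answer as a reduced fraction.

[JUW]:[JYD] = -1/3

Choose coordinates Y = (0, 0), L = (1, 0), J = (0, 1), D = (5, 2).
1. U is the centroid of triangle LDY ⇒ U = (2, 2/3)
2. W is where the line through L parallel to JU meets line YJ ⇒ W = (0, 1/6)
2·[JUW] = -5/3, 2·[JYD] = 5
[JUW]:[JYD] = -5/3:5 = -1/3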